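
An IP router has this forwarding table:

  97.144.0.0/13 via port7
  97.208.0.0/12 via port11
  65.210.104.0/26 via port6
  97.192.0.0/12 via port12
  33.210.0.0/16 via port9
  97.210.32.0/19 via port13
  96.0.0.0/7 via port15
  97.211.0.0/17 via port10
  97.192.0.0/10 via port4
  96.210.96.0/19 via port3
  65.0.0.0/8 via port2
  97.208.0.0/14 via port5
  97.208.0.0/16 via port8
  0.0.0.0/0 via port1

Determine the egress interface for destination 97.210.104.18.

port5

Routes whose prefix contains 97.210.104.18:
  0.0.0.0/0 (default, matches everything) -> port1
  96.0.0.0/7 (96.0.0.0 - 97.255.255.255) -> port15
  97.192.0.0/10 (97.192.0.0 - 97.255.255.255) -> port4
  97.208.0.0/12 (97.208.0.0 - 97.223.255.255) -> port11
  97.208.0.0/14 (97.208.0.0 - 97.211.255.255) -> port5
More-specific entries that do NOT match:
  65.210.104.0/26 (65.210.104.0 - 65.210.104.63) does not contain 97.210.104.18
  97.210.32.0/19 (97.210.32.0 - 97.210.63.255) does not contain 97.210.104.18
  96.210.96.0/19 (96.210.96.0 - 96.210.127.255) does not contain 97.210.104.18
  97.211.0.0/17 (97.211.0.0 - 97.211.127.255) does not contain 97.210.104.18
  33.210.0.0/16 (33.210.0.0 - 33.210.255.255) does not contain 97.210.104.18
  97.208.0.0/16 (97.208.0.0 - 97.208.255.255) does not contain 97.210.104.18
Longest matching prefix is /14 -> interface port5.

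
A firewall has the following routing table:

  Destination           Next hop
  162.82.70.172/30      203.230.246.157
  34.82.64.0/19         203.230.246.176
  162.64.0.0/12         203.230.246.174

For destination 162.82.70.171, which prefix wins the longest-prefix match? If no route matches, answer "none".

none

162.82.70.171 is outside every listed prefix and there is no default route.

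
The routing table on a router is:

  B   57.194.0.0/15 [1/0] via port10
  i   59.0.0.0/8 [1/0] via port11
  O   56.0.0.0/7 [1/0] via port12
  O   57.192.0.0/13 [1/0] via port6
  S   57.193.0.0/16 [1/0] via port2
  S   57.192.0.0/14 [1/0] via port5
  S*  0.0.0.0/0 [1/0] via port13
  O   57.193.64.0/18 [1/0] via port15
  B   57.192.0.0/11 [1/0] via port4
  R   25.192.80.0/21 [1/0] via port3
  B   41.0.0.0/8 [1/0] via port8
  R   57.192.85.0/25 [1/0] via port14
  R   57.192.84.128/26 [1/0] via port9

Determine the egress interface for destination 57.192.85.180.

port5

Routes whose prefix contains 57.192.85.180:
  0.0.0.0/0 (default, matches everything) -> port13
  56.0.0.0/7 (56.0.0.0 - 57.255.255.255) -> port12
  57.192.0.0/11 (57.192.0.0 - 57.223.255.255) -> port4
  57.192.0.0/13 (57.192.0.0 - 57.199.255.255) -> port6
  57.192.0.0/14 (57.192.0.0 - 57.195.255.255) -> port5
More-specific entries that do NOT match:
  57.192.84.128/26 (57.192.84.128 - 57.192.84.191) does not contain 57.192.85.180
  57.192.85.0/25 (57.192.85.0 - 57.192.85.127) does not contain 57.192.85.180
  25.192.80.0/21 (25.192.80.0 - 25.192.87.255) does not contain 57.192.85.180
  57.193.64.0/18 (57.193.64.0 - 57.193.127.255) does not contain 57.192.85.180
  57.193.0.0/16 (57.193.0.0 - 57.193.255.255) does not contain 57.192.85.180
  57.194.0.0/15 (57.194.0.0 - 57.195.255.255) does not contain 57.192.85.180
Longest matching prefix is /14 -> interface port5.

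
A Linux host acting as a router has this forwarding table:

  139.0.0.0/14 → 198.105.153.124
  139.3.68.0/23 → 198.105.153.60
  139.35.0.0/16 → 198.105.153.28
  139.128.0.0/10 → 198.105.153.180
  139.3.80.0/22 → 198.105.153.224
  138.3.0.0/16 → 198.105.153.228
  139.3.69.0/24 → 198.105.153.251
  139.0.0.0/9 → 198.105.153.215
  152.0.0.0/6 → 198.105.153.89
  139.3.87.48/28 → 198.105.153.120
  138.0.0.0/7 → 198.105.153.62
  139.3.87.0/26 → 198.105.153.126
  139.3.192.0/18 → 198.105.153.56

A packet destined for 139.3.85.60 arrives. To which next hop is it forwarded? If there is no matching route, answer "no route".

198.105.153.124

Routes whose prefix contains 139.3.85.60:
  138.0.0.0/7 (138.0.0.0 - 139.255.255.255) -> 198.105.153.62
  139.0.0.0/9 (139.0.0.0 - 139.127.255.255) -> 198.105.153.215
  139.0.0.0/14 (139.0.0.0 - 139.3.255.255) -> 198.105.153.124
More-specific entries that do NOT match:
  139.3.87.48/28 (139.3.87.48 - 139.3.87.63) does not contain 139.3.85.60
  139.3.87.0/26 (139.3.87.0 - 139.3.87.63) does not contain 139.3.85.60
  139.3.69.0/24 (139.3.69.0 - 139.3.69.255) does not contain 139.3.85.60
  139.3.68.0/23 (139.3.68.0 - 139.3.69.255) does not contain 139.3.85.60
  139.3.80.0/22 (139.3.80.0 - 139.3.83.255) does not contain 139.3.85.60
  139.3.192.0/18 (139.3.192.0 - 139.3.255.255) does not contain 139.3.85.60
  139.35.0.0/16 (139.35.0.0 - 139.35.255.255) does not contain 139.3.85.60
  138.3.0.0/16 (138.3.0.0 - 138.3.255.255) does not contain 139.3.85.60
Longest matching prefix is /14 -> next hop 198.105.153.124.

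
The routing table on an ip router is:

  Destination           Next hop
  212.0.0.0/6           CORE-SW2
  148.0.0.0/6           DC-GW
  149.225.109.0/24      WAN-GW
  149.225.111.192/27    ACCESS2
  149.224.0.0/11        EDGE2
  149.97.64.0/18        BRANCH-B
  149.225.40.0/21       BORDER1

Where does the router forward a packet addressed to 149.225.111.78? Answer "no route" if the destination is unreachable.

EDGE2

Routes whose prefix contains 149.225.111.78:
  148.0.0.0/6 (148.0.0.0 - 151.255.255.255) -> DC-GW
  149.224.0.0/11 (149.224.0.0 - 149.255.255.255) -> EDGE2
More-specific entries that do NOT match:
  149.225.111.192/27 (149.225.111.192 - 149.225.111.223) does not contain 149.225.111.78
  149.225.109.0/24 (149.225.109.0 - 149.225.109.255) does not contain 149.225.111.78
  149.225.40.0/21 (149.225.40.0 - 149.225.47.255) does not contain 149.225.111.78
  149.97.64.0/18 (149.97.64.0 - 149.97.127.255) does not contain 149.225.111.78
Longest matching prefix is /11 -> next hop EDGE2.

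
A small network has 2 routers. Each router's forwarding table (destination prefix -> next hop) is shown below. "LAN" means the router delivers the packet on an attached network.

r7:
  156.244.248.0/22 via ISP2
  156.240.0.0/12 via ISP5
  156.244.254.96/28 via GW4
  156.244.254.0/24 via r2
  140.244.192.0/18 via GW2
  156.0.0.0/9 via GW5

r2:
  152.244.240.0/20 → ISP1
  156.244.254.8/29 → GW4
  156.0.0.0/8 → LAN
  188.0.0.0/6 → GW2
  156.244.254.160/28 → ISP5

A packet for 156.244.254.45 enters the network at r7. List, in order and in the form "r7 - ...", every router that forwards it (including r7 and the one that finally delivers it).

At r7: longest match for 156.244.254.45 is 156.244.254.0/24 -> r2
At r2: longest match for 156.244.254.45 is 156.0.0.0/8 -> LAN

r7 - r2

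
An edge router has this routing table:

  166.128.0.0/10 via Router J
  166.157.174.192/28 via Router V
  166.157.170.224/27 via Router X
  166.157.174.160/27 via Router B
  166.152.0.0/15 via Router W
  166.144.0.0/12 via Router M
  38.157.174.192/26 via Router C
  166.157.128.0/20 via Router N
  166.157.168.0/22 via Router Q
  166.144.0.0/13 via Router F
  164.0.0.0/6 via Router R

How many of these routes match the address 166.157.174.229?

3

Prefixes containing 166.157.174.229:
  164.0.0.0/6 (164.0.0.0 - 167.255.255.255)
  166.128.0.0/10 (166.128.0.0 - 166.191.255.255)
  166.144.0.0/12 (166.144.0.0 - 166.159.255.255)
Total matching entries: 3.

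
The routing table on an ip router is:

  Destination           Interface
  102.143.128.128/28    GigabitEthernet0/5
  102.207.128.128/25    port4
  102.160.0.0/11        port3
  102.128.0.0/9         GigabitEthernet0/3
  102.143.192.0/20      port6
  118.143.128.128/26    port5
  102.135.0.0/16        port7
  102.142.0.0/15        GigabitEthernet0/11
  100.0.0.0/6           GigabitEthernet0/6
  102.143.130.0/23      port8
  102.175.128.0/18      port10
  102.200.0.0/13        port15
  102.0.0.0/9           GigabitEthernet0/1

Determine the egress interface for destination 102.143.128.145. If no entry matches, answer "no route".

GigabitEthernet0/11

Routes whose prefix contains 102.143.128.145:
  100.0.0.0/6 (100.0.0.0 - 103.255.255.255) -> GigabitEthernet0/6
  102.128.0.0/9 (102.128.0.0 - 102.255.255.255) -> GigabitEthernet0/3
  102.142.0.0/15 (102.142.0.0 - 102.143.255.255) -> GigabitEthernet0/11
More-specific entries that do NOT match:
  102.143.128.128/28 (102.143.128.128 - 102.143.128.143) does not contain 102.143.128.145
  118.143.128.128/26 (118.143.128.128 - 118.143.128.191) does not contain 102.143.128.145
  102.207.128.128/25 (102.207.128.128 - 102.207.128.255) does not contain 102.143.128.145
  102.143.130.0/23 (102.143.130.0 - 102.143.131.255) does not contain 102.143.128.145
  102.143.192.0/20 (102.143.192.0 - 102.143.207.255) does not contain 102.143.128.145
  102.175.128.0/18 (102.175.128.0 - 102.175.191.255) does not contain 102.143.128.145
  102.135.0.0/16 (102.135.0.0 - 102.135.255.255) does not contain 102.143.128.145
Longest matching prefix is /15 -> interface GigabitEthernet0/11.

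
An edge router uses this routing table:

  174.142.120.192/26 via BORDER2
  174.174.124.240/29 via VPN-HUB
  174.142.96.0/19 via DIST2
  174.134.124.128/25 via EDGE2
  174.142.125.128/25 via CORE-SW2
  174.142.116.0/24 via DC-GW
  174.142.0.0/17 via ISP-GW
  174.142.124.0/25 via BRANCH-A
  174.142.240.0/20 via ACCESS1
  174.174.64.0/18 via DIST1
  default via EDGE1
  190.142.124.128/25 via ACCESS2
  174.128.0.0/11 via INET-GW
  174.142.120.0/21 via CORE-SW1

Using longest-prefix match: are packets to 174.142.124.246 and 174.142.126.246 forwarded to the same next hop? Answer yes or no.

yes

174.142.124.246: longest match 174.142.120.0/21 -> CORE-SW1
174.142.126.246: longest match 174.142.120.0/21 -> CORE-SW1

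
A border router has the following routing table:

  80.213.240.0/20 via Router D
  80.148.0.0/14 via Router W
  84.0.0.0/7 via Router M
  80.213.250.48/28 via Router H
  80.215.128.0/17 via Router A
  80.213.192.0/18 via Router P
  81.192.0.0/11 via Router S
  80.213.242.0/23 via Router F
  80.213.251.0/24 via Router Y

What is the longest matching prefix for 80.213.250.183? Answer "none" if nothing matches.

Entries matching 80.213.250.183:
  80.213.192.0/18 (80.213.192.0 - 80.213.255.255)
  80.213.240.0/20 (80.213.240.0 - 80.213.255.255)
Most specific is 80.213.240.0/20.

80.213.240.0/20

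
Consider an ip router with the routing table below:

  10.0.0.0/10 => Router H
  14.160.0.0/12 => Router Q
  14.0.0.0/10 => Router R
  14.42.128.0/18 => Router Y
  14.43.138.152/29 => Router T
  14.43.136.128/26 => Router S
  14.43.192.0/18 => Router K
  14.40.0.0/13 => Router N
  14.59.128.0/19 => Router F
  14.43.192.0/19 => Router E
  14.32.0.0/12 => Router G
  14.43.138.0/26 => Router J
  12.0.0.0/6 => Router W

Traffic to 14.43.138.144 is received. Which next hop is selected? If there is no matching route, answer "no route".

Routes whose prefix contains 14.43.138.144:
  12.0.0.0/6 (12.0.0.0 - 15.255.255.255) -> Router W
  14.0.0.0/10 (14.0.0.0 - 14.63.255.255) -> Router R
  14.32.0.0/12 (14.32.0.0 - 14.47.255.255) -> Router G
  14.40.0.0/13 (14.40.0.0 - 14.47.255.255) -> Router N
More-specific entries that do NOT match:
  14.43.138.152/29 (14.43.138.152 - 14.43.138.159) does not contain 14.43.138.144
  14.43.136.128/26 (14.43.136.128 - 14.43.136.191) does not contain 14.43.138.144
  14.43.138.0/26 (14.43.138.0 - 14.43.138.63) does not contain 14.43.138.144
  14.59.128.0/19 (14.59.128.0 - 14.59.159.255) does not contain 14.43.138.144
  14.43.192.0/19 (14.43.192.0 - 14.43.223.255) does not contain 14.43.138.144
  14.42.128.0/18 (14.42.128.0 - 14.42.191.255) does not contain 14.43.138.144
  14.43.192.0/18 (14.43.192.0 - 14.43.255.255) does not contain 14.43.138.144
Longest matching prefix is /13 -> next hop Router N.

Router N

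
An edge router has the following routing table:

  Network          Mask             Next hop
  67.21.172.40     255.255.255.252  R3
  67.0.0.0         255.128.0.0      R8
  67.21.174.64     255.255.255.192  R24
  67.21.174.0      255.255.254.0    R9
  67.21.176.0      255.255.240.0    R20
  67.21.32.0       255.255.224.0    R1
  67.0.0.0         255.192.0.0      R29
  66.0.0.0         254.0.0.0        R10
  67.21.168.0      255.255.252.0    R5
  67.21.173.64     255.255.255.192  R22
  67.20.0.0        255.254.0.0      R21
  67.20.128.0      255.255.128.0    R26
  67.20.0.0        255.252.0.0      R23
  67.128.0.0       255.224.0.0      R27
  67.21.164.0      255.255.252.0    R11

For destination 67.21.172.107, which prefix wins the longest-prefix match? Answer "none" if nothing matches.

Entries matching 67.21.172.107:
  66.0.0.0/7 (66.0.0.0 - 67.255.255.255)
  67.0.0.0/9 (67.0.0.0 - 67.127.255.255)
  67.0.0.0/10 (67.0.0.0 - 67.63.255.255)
  67.20.0.0/14 (67.20.0.0 - 67.23.255.255)
  67.20.0.0/15 (67.20.0.0 - 67.21.255.255)
Most specific is 67.20.0.0/15.

67.20.0.0/15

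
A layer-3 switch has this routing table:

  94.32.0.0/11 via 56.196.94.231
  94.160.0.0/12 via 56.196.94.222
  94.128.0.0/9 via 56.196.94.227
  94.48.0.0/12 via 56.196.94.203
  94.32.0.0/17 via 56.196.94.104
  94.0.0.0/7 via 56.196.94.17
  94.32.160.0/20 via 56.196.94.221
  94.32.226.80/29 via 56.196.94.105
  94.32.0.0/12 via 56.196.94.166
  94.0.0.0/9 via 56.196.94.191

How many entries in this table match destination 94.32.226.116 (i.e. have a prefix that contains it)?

4

Prefixes containing 94.32.226.116:
  94.0.0.0/7 (94.0.0.0 - 95.255.255.255)
  94.0.0.0/9 (94.0.0.0 - 94.127.255.255)
  94.32.0.0/11 (94.32.0.0 - 94.63.255.255)
  94.32.0.0/12 (94.32.0.0 - 94.47.255.255)
Total matching entries: 4.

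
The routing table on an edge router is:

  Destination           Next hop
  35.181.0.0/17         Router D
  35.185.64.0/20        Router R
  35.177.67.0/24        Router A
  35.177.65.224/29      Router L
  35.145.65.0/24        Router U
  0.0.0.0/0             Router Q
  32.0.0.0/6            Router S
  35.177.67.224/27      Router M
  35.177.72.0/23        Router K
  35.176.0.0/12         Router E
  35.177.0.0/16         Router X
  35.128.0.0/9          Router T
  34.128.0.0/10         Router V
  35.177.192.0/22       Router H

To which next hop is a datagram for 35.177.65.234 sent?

Router X

Routes whose prefix contains 35.177.65.234:
  0.0.0.0/0 (default, matches everything) -> Router Q
  32.0.0.0/6 (32.0.0.0 - 35.255.255.255) -> Router S
  35.128.0.0/9 (35.128.0.0 - 35.255.255.255) -> Router T
  35.176.0.0/12 (35.176.0.0 - 35.191.255.255) -> Router E
  35.177.0.0/16 (35.177.0.0 - 35.177.255.255) -> Router X
More-specific entries that do NOT match:
  35.177.65.224/29 (35.177.65.224 - 35.177.65.231) does not contain 35.177.65.234
  35.177.67.224/27 (35.177.67.224 - 35.177.67.255) does not contain 35.177.65.234
  35.177.67.0/24 (35.177.67.0 - 35.177.67.255) does not contain 35.177.65.234
  35.145.65.0/24 (35.145.65.0 - 35.145.65.255) does not contain 35.177.65.234
  35.177.72.0/23 (35.177.72.0 - 35.177.73.255) does not contain 35.177.65.234
  35.177.192.0/22 (35.177.192.0 - 35.177.195.255) does not contain 35.177.65.234
  35.185.64.0/20 (35.185.64.0 - 35.185.79.255) does not contain 35.177.65.234
  35.181.0.0/17 (35.181.0.0 - 35.181.127.255) does not contain 35.177.65.234
Longest matching prefix is /16 -> next hop Router X.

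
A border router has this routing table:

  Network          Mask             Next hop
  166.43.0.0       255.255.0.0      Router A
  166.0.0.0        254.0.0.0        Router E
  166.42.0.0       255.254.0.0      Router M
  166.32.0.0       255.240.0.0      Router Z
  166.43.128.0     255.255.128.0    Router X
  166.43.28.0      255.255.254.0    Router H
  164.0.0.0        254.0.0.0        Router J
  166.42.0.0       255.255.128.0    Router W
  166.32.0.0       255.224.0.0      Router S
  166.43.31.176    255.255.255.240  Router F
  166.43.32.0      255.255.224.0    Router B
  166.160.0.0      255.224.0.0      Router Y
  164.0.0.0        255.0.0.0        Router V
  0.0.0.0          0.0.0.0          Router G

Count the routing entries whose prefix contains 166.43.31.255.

6

Prefixes containing 166.43.31.255:
  0.0.0.0/0 (default, matches everything)
  166.0.0.0/7 (166.0.0.0 - 167.255.255.255)
  166.32.0.0/11 (166.32.0.0 - 166.63.255.255)
  166.32.0.0/12 (166.32.0.0 - 166.47.255.255)
  166.42.0.0/15 (166.42.0.0 - 166.43.255.255)
  166.43.0.0/16 (166.43.0.0 - 166.43.255.255)
Total matching entries: 6.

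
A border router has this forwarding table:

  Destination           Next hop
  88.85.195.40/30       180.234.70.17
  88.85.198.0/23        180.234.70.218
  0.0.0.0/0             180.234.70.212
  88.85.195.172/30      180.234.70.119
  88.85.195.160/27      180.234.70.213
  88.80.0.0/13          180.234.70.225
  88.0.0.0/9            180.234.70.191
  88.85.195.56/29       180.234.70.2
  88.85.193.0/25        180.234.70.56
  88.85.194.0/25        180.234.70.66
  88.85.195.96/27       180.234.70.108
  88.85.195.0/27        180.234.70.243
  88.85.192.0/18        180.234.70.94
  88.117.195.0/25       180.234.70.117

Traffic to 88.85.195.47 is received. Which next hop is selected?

Routes whose prefix contains 88.85.195.47:
  0.0.0.0/0 (default, matches everything) -> 180.234.70.212
  88.0.0.0/9 (88.0.0.0 - 88.127.255.255) -> 180.234.70.191
  88.80.0.0/13 (88.80.0.0 - 88.87.255.255) -> 180.234.70.225
  88.85.192.0/18 (88.85.192.0 - 88.85.255.255) -> 180.234.70.94
More-specific entries that do NOT match:
  88.85.195.40/30 (88.85.195.40 - 88.85.195.43) does not contain 88.85.195.47
  88.85.195.172/30 (88.85.195.172 - 88.85.195.175) does not contain 88.85.195.47
  88.85.195.56/29 (88.85.195.56 - 88.85.195.63) does not contain 88.85.195.47
  88.85.195.160/27 (88.85.195.160 - 88.85.195.191) does not contain 88.85.195.47
  88.85.195.96/27 (88.85.195.96 - 88.85.195.127) does not contain 88.85.195.47
  88.85.195.0/27 (88.85.195.0 - 88.85.195.31) does not contain 88.85.195.47
  88.85.193.0/25 (88.85.193.0 - 88.85.193.127) does not contain 88.85.195.47
  88.85.194.0/25 (88.85.194.0 - 88.85.194.127) does not contain 88.85.195.47
  88.117.195.0/25 (88.117.195.0 - 88.117.195.127) does not contain 88.85.195.47
  88.85.198.0/23 (88.85.198.0 - 88.85.199.255) does not contain 88.85.195.47
Longest matching prefix is /18 -> next hop 180.234.70.94.

180.234.70.94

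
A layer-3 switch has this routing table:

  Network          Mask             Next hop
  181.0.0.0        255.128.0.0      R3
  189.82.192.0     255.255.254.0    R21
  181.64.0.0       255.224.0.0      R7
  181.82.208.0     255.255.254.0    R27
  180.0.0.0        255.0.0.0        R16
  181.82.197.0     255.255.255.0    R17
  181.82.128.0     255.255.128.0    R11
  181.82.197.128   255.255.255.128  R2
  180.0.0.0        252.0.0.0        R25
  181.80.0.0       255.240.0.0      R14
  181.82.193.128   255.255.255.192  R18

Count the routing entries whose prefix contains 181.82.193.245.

5

Prefixes containing 181.82.193.245:
  180.0.0.0/6 (180.0.0.0 - 183.255.255.255)
  181.0.0.0/9 (181.0.0.0 - 181.127.255.255)
  181.64.0.0/11 (181.64.0.0 - 181.95.255.255)
  181.80.0.0/12 (181.80.0.0 - 181.95.255.255)
  181.82.128.0/17 (181.82.128.0 - 181.82.255.255)
Total matching entries: 5.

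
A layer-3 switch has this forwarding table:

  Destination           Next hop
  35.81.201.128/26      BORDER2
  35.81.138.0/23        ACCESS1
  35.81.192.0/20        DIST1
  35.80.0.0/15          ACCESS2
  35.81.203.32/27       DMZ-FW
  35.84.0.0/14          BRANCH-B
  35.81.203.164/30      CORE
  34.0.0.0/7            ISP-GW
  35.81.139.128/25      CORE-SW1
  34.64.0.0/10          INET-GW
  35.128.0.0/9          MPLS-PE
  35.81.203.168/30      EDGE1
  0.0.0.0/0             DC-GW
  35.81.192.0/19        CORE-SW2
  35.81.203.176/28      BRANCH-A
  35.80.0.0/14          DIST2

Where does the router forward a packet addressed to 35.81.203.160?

Routes whose prefix contains 35.81.203.160:
  0.0.0.0/0 (default, matches everything) -> DC-GW
  34.0.0.0/7 (34.0.0.0 - 35.255.255.255) -> ISP-GW
  35.80.0.0/14 (35.80.0.0 - 35.83.255.255) -> DIST2
  35.80.0.0/15 (35.80.0.0 - 35.81.255.255) -> ACCESS2
  35.81.192.0/19 (35.81.192.0 - 35.81.223.255) -> CORE-SW2
  35.81.192.0/20 (35.81.192.0 - 35.81.207.255) -> DIST1
More-specific entries that do NOT match:
  35.81.203.164/30 (35.81.203.164 - 35.81.203.167) does not contain 35.81.203.160
  35.81.203.168/30 (35.81.203.168 - 35.81.203.171) does not contain 35.81.203.160
  35.81.203.176/28 (35.81.203.176 - 35.81.203.191) does not contain 35.81.203.160
  35.81.203.32/27 (35.81.203.32 - 35.81.203.63) does not contain 35.81.203.160
  35.81.201.128/26 (35.81.201.128 - 35.81.201.191) does not contain 35.81.203.160
  35.81.139.128/25 (35.81.139.128 - 35.81.139.255) does not contain 35.81.203.160
  35.81.138.0/23 (35.81.138.0 - 35.81.139.255) does not contain 35.81.203.160
Longest matching prefix is /20 -> next hop DIST1.

DIST1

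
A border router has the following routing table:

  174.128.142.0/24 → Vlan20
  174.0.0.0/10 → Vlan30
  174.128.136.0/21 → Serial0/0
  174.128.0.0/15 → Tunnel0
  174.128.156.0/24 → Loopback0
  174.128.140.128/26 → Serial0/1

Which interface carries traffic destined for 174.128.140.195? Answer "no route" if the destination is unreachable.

Serial0/0

Routes whose prefix contains 174.128.140.195:
  174.128.0.0/15 (174.128.0.0 - 174.129.255.255) -> Tunnel0
  174.128.136.0/21 (174.128.136.0 - 174.128.143.255) -> Serial0/0
More-specific entries that do NOT match:
  174.128.140.128/26 (174.128.140.128 - 174.128.140.191) does not contain 174.128.140.195
  174.128.142.0/24 (174.128.142.0 - 174.128.142.255) does not contain 174.128.140.195
  174.128.156.0/24 (174.128.156.0 - 174.128.156.255) does not contain 174.128.140.195
Longest matching prefix is /21 -> interface Serial0/0.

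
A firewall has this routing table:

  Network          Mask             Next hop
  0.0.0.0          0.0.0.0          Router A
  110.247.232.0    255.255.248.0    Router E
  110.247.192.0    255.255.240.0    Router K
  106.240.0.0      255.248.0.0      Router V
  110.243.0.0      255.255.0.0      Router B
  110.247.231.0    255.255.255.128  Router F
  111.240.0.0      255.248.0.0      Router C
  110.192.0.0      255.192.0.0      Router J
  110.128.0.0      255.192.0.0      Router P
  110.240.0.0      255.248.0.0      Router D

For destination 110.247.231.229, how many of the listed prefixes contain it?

3

Prefixes containing 110.247.231.229:
  0.0.0.0/0 (default, matches everything)
  110.192.0.0/10 (110.192.0.0 - 110.255.255.255)
  110.240.0.0/13 (110.240.0.0 - 110.247.255.255)
Total matching entries: 3.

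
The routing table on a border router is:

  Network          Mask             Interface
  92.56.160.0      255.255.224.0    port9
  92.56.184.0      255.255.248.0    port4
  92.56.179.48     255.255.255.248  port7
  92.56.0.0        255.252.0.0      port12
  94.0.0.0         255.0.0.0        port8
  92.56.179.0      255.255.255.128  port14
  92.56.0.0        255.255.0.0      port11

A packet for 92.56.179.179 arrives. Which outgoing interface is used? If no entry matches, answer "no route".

port9

Routes whose prefix contains 92.56.179.179:
  92.56.0.0/14 (92.56.0.0 - 92.59.255.255) -> port12
  92.56.0.0/16 (92.56.0.0 - 92.56.255.255) -> port11
  92.56.160.0/19 (92.56.160.0 - 92.56.191.255) -> port9
More-specific entries that do NOT match:
  92.56.179.48/29 (92.56.179.48 - 92.56.179.55) does not contain 92.56.179.179
  92.56.179.0/25 (92.56.179.0 - 92.56.179.127) does not contain 92.56.179.179
  92.56.184.0/21 (92.56.184.0 - 92.56.191.255) does not contain 92.56.179.179
Longest matching prefix is /19 -> interface port9.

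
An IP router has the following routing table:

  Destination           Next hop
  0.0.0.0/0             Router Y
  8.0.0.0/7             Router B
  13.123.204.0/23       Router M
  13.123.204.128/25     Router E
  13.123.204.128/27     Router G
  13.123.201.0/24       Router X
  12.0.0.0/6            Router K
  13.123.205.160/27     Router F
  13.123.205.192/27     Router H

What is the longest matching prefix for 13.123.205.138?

Entries matching 13.123.205.138:
  0.0.0.0/0 (default, matches everything)
  12.0.0.0/6 (12.0.0.0 - 15.255.255.255)
  13.123.204.0/23 (13.123.204.0 - 13.123.205.255)
Most specific is 13.123.204.0/23.

13.123.204.0/23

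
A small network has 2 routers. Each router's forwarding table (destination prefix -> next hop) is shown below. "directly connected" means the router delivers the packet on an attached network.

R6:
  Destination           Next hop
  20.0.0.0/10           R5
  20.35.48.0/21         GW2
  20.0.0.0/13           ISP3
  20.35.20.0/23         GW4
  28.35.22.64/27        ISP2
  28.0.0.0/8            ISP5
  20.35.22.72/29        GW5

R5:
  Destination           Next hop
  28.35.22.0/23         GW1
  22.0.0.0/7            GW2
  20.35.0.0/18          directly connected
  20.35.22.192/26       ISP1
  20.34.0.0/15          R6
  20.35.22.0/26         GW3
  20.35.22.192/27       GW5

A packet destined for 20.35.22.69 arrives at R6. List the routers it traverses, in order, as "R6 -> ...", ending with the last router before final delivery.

R6 -> R5

At R6: longest match for 20.35.22.69 is 20.0.0.0/10 -> R5
At R5: longest match for 20.35.22.69 is 20.35.0.0/18 -> directly connected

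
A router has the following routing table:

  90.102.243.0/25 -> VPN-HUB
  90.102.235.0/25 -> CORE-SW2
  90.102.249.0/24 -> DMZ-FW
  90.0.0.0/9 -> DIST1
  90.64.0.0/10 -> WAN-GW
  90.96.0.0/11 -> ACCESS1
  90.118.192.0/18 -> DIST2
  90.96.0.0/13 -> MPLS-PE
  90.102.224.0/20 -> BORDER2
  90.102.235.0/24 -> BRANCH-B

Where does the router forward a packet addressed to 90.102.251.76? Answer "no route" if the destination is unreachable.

MPLS-PE

Routes whose prefix contains 90.102.251.76:
  90.0.0.0/9 (90.0.0.0 - 90.127.255.255) -> DIST1
  90.64.0.0/10 (90.64.0.0 - 90.127.255.255) -> WAN-GW
  90.96.0.0/11 (90.96.0.0 - 90.127.255.255) -> ACCESS1
  90.96.0.0/13 (90.96.0.0 - 90.103.255.255) -> MPLS-PE
More-specific entries that do NOT match:
  90.102.243.0/25 (90.102.243.0 - 90.102.243.127) does not contain 90.102.251.76
  90.102.235.0/25 (90.102.235.0 - 90.102.235.127) does not contain 90.102.251.76
  90.102.249.0/24 (90.102.249.0 - 90.102.249.255) does not contain 90.102.251.76
  90.102.235.0/24 (90.102.235.0 - 90.102.235.255) does not contain 90.102.251.76
  90.102.224.0/20 (90.102.224.0 - 90.102.239.255) does not contain 90.102.251.76
  90.118.192.0/18 (90.118.192.0 - 90.118.255.255) does not contain 90.102.251.76
Longest matching prefix is /13 -> next hop MPLS-PE.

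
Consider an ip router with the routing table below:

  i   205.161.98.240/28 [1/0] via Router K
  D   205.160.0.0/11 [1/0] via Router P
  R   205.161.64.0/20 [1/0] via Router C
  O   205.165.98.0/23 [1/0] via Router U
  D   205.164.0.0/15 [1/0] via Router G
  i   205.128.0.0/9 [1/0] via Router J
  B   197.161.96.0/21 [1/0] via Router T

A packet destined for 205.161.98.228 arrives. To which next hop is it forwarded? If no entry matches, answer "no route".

Routes whose prefix contains 205.161.98.228:
  205.128.0.0/9 (205.128.0.0 - 205.255.255.255) -> Router J
  205.160.0.0/11 (205.160.0.0 - 205.191.255.255) -> Router P
More-specific entries that do NOT match:
  205.161.98.240/28 (205.161.98.240 - 205.161.98.255) does not contain 205.161.98.228
  205.165.98.0/23 (205.165.98.0 - 205.165.99.255) does not contain 205.161.98.228
  197.161.96.0/21 (197.161.96.0 - 197.161.103.255) does not contain 205.161.98.228
  205.161.64.0/20 (205.161.64.0 - 205.161.79.255) does not contain 205.161.98.228
  205.164.0.0/15 (205.164.0.0 - 205.165.255.255) does not contain 205.161.98.228
Longest matching prefix is /11 -> next hop Router P.

Router P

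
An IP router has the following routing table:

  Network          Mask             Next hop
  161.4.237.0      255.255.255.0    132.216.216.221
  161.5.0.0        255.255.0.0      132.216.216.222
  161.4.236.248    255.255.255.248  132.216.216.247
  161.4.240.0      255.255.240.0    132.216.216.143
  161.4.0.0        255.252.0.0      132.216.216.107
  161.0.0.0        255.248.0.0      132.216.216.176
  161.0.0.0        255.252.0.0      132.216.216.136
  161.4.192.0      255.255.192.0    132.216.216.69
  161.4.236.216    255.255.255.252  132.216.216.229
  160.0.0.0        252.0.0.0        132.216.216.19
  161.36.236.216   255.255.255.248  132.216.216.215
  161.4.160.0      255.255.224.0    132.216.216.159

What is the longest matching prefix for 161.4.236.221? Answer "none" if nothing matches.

161.4.192.0/18

Entries matching 161.4.236.221:
  160.0.0.0/6 (160.0.0.0 - 163.255.255.255)
  161.0.0.0/13 (161.0.0.0 - 161.7.255.255)
  161.4.0.0/14 (161.4.0.0 - 161.7.255.255)
  161.4.192.0/18 (161.4.192.0 - 161.4.255.255)
Most specific is 161.4.192.0/18.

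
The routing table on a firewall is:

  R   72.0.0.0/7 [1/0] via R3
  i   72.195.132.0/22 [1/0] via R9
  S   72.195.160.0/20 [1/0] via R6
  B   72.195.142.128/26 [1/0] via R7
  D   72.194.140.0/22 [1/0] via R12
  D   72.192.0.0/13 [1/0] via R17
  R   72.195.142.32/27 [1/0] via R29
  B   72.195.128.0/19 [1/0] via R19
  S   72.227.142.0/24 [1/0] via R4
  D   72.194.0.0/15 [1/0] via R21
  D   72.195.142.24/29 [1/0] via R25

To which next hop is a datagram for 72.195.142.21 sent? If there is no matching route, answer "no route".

Routes whose prefix contains 72.195.142.21:
  72.0.0.0/7 (72.0.0.0 - 73.255.255.255) -> R3
  72.192.0.0/13 (72.192.0.0 - 72.199.255.255) -> R17
  72.194.0.0/15 (72.194.0.0 - 72.195.255.255) -> R21
  72.195.128.0/19 (72.195.128.0 - 72.195.159.255) -> R19
More-specific entries that do NOT match:
  72.195.142.24/29 (72.195.142.24 - 72.195.142.31) does not contain 72.195.142.21
  72.195.142.32/27 (72.195.142.32 - 72.195.142.63) does not contain 72.195.142.21
  72.195.142.128/26 (72.195.142.128 - 72.195.142.191) does not contain 72.195.142.21
  72.227.142.0/24 (72.227.142.0 - 72.227.142.255) does not contain 72.195.142.21
  72.195.132.0/22 (72.195.132.0 - 72.195.135.255) does not contain 72.195.142.21
  72.194.140.0/22 (72.194.140.0 - 72.194.143.255) does not contain 72.195.142.21
  72.195.160.0/20 (72.195.160.0 - 72.195.175.255) does not contain 72.195.142.21
Longest matching prefix is /19 -> next hop R19.

R19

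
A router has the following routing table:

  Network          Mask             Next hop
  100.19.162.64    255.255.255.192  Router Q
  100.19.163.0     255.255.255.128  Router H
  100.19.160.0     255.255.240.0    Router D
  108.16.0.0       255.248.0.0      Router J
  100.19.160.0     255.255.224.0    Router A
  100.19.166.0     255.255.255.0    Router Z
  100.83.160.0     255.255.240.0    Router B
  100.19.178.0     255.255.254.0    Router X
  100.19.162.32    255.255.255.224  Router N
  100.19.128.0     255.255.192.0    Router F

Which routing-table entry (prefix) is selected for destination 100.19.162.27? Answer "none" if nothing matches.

Entries matching 100.19.162.27:
  100.19.128.0/18 (100.19.128.0 - 100.19.191.255)
  100.19.160.0/19 (100.19.160.0 - 100.19.191.255)
  100.19.160.0/20 (100.19.160.0 - 100.19.175.255)
Most specific is 100.19.160.0/20.

100.19.160.0/20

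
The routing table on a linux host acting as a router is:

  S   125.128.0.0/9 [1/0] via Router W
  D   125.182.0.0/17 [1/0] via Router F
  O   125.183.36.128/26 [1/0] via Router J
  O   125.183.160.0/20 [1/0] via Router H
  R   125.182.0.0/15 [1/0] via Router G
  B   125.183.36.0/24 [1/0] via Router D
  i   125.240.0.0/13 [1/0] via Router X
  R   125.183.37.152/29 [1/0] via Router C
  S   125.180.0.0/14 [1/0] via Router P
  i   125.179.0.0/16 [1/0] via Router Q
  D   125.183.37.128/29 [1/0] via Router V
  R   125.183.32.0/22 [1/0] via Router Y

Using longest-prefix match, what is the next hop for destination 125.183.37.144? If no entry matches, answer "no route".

Routes whose prefix contains 125.183.37.144:
  125.128.0.0/9 (125.128.0.0 - 125.255.255.255) -> Router W
  125.180.0.0/14 (125.180.0.0 - 125.183.255.255) -> Router P
  125.182.0.0/15 (125.182.0.0 - 125.183.255.255) -> Router G
More-specific entries that do NOT match:
  125.183.37.152/29 (125.183.37.152 - 125.183.37.159) does not contain 125.183.37.144
  125.183.37.128/29 (125.183.37.128 - 125.183.37.135) does not contain 125.183.37.144
  125.183.36.128/26 (125.183.36.128 - 125.183.36.191) does not contain 125.183.37.144
  125.183.36.0/24 (125.183.36.0 - 125.183.36.255) does not contain 125.183.37.144
  125.183.32.0/22 (125.183.32.0 - 125.183.35.255) does not contain 125.183.37.144
  125.183.160.0/20 (125.183.160.0 - 125.183.175.255) does not contain 125.183.37.144
  125.182.0.0/17 (125.182.0.0 - 125.182.127.255) does not contain 125.183.37.144
  125.179.0.0/16 (125.179.0.0 - 125.179.255.255) does not contain 125.183.37.144
Longest matching prefix is /15 -> next hop Router G.

Router G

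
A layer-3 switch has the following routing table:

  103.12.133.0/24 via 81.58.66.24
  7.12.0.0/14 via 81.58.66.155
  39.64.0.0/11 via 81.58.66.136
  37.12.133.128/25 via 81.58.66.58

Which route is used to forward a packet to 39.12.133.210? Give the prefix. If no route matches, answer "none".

none

39.12.133.210 is outside every listed prefix and there is no default route.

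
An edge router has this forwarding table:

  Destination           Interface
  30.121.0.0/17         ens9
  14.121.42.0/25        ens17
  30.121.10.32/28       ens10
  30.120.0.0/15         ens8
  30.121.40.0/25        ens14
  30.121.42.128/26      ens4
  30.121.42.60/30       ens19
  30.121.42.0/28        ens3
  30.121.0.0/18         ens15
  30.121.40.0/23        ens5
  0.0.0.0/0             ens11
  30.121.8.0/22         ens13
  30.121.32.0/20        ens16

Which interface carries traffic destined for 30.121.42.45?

ens16

Routes whose prefix contains 30.121.42.45:
  0.0.0.0/0 (default, matches everything) -> ens11
  30.120.0.0/15 (30.120.0.0 - 30.121.255.255) -> ens8
  30.121.0.0/17 (30.121.0.0 - 30.121.127.255) -> ens9
  30.121.0.0/18 (30.121.0.0 - 30.121.63.255) -> ens15
  30.121.32.0/20 (30.121.32.0 - 30.121.47.255) -> ens16
More-specific entries that do NOT match:
  30.121.42.60/30 (30.121.42.60 - 30.121.42.63) does not contain 30.121.42.45
  30.121.10.32/28 (30.121.10.32 - 30.121.10.47) does not contain 30.121.42.45
  30.121.42.0/28 (30.121.42.0 - 30.121.42.15) does not contain 30.121.42.45
  30.121.42.128/26 (30.121.42.128 - 30.121.42.191) does not contain 30.121.42.45
  14.121.42.0/25 (14.121.42.0 - 14.121.42.127) does not contain 30.121.42.45
  30.121.40.0/25 (30.121.40.0 - 30.121.40.127) does not contain 30.121.42.45
  30.121.40.0/23 (30.121.40.0 - 30.121.41.255) does not contain 30.121.42.45
  30.121.8.0/22 (30.121.8.0 - 30.121.11.255) does not contain 30.121.42.45
Longest matching prefix is /20 -> interface ens16.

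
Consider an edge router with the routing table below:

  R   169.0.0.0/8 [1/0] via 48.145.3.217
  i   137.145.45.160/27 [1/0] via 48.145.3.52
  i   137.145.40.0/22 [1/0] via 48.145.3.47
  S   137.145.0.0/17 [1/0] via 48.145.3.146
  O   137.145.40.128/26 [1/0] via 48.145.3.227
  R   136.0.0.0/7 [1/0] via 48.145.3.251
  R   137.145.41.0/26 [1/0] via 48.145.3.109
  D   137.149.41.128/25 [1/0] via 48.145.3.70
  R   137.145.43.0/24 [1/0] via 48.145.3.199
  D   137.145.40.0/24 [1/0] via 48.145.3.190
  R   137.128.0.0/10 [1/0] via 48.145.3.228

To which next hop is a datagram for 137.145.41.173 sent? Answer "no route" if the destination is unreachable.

48.145.3.47

Routes whose prefix contains 137.145.41.173:
  136.0.0.0/7 (136.0.0.0 - 137.255.255.255) -> 48.145.3.251
  137.128.0.0/10 (137.128.0.0 - 137.191.255.255) -> 48.145.3.228
  137.145.0.0/17 (137.145.0.0 - 137.145.127.255) -> 48.145.3.146
  137.145.40.0/22 (137.145.40.0 - 137.145.43.255) -> 48.145.3.47
More-specific entries that do NOT match:
  137.145.45.160/27 (137.145.45.160 - 137.145.45.191) does not contain 137.145.41.173
  137.145.40.128/26 (137.145.40.128 - 137.145.40.191) does not contain 137.145.41.173
  137.145.41.0/26 (137.145.41.0 - 137.145.41.63) does not contain 137.145.41.173
  137.149.41.128/25 (137.149.41.128 - 137.149.41.255) does not contain 137.145.41.173
  137.145.43.0/24 (137.145.43.0 - 137.145.43.255) does not contain 137.145.41.173
  137.145.40.0/24 (137.145.40.0 - 137.145.40.255) does not contain 137.145.41.173
Longest matching prefix is /22 -> next hop 48.145.3.47.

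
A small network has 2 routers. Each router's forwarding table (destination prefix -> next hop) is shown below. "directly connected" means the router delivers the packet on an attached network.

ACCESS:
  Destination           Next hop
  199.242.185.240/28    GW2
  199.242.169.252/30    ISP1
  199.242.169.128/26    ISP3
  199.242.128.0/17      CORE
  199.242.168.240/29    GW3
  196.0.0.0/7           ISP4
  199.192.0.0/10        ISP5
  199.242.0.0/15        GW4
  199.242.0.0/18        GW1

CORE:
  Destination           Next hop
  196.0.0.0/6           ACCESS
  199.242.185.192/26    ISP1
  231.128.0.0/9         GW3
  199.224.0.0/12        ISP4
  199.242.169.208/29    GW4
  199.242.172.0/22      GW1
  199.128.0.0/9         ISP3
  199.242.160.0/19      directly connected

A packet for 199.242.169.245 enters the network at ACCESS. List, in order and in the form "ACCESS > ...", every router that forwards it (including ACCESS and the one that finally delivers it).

ACCESS > CORE

At ACCESS: longest match for 199.242.169.245 is 199.242.128.0/17 -> CORE
At CORE: longest match for 199.242.169.245 is 199.242.160.0/19 -> directly connected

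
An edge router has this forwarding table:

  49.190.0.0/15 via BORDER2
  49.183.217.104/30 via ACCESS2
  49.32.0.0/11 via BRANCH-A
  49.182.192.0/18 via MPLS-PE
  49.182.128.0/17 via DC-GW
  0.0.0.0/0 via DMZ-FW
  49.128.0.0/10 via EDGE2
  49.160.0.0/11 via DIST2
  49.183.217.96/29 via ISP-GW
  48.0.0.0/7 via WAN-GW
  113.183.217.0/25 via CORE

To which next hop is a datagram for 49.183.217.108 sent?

DIST2

Routes whose prefix contains 49.183.217.108:
  0.0.0.0/0 (default, matches everything) -> DMZ-FW
  48.0.0.0/7 (48.0.0.0 - 49.255.255.255) -> WAN-GW
  49.128.0.0/10 (49.128.0.0 - 49.191.255.255) -> EDGE2
  49.160.0.0/11 (49.160.0.0 - 49.191.255.255) -> DIST2
More-specific entries that do NOT match:
  49.183.217.104/30 (49.183.217.104 - 49.183.217.107) does not contain 49.183.217.108
  49.183.217.96/29 (49.183.217.96 - 49.183.217.103) does not contain 49.183.217.108
  113.183.217.0/25 (113.183.217.0 - 113.183.217.127) does not contain 49.183.217.108
  49.182.192.0/18 (49.182.192.0 - 49.182.255.255) does not contain 49.183.217.108
  49.182.128.0/17 (49.182.128.0 - 49.182.255.255) does not contain 49.183.217.108
  49.190.0.0/15 (49.190.0.0 - 49.191.255.255) does not contain 49.183.217.108
Longest matching prefix is /11 -> next hop DIST2.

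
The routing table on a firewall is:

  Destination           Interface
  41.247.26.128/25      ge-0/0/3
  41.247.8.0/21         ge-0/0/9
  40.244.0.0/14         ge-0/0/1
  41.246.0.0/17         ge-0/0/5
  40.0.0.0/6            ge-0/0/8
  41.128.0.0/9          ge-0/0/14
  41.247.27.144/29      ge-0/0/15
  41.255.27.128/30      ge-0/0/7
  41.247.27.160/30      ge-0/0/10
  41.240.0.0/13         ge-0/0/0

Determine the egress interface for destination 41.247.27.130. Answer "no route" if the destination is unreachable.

ge-0/0/0

Routes whose prefix contains 41.247.27.130:
  40.0.0.0/6 (40.0.0.0 - 43.255.255.255) -> ge-0/0/8
  41.128.0.0/9 (41.128.0.0 - 41.255.255.255) -> ge-0/0/14
  41.240.0.0/13 (41.240.0.0 - 41.247.255.255) -> ge-0/0/0
More-specific entries that do NOT match:
  41.255.27.128/30 (41.255.27.128 - 41.255.27.131) does not contain 41.247.27.130
  41.247.27.160/30 (41.247.27.160 - 41.247.27.163) does not contain 41.247.27.130
  41.247.27.144/29 (41.247.27.144 - 41.247.27.151) does not contain 41.247.27.130
  41.247.26.128/25 (41.247.26.128 - 41.247.26.255) does not contain 41.247.27.130
  41.247.8.0/21 (41.247.8.0 - 41.247.15.255) does not contain 41.247.27.130
  41.246.0.0/17 (41.246.0.0 - 41.246.127.255) does not contain 41.247.27.130
  40.244.0.0/14 (40.244.0.0 - 40.247.255.255) does not contain 41.247.27.130
Longest matching prefix is /13 -> interface ge-0/0/0.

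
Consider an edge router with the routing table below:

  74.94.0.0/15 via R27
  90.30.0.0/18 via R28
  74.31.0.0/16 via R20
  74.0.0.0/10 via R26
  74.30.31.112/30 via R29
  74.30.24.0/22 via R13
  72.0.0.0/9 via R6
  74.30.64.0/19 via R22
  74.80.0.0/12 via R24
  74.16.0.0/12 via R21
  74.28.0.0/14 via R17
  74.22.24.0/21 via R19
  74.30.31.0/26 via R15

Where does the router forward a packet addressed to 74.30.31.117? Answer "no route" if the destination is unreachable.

Routes whose prefix contains 74.30.31.117:
  74.0.0.0/10 (74.0.0.0 - 74.63.255.255) -> R26
  74.16.0.0/12 (74.16.0.0 - 74.31.255.255) -> R21
  74.28.0.0/14 (74.28.0.0 - 74.31.255.255) -> R17
More-specific entries that do NOT match:
  74.30.31.112/30 (74.30.31.112 - 74.30.31.115) does not contain 74.30.31.117
  74.30.31.0/26 (74.30.31.0 - 74.30.31.63) does not contain 74.30.31.117
  74.30.24.0/22 (74.30.24.0 - 74.30.27.255) does not contain 74.30.31.117
  74.22.24.0/21 (74.22.24.0 - 74.22.31.255) does not contain 74.30.31.117
  74.30.64.0/19 (74.30.64.0 - 74.30.95.255) does not contain 74.30.31.117
  90.30.0.0/18 (90.30.0.0 - 90.30.63.255) does not contain 74.30.31.117
  74.31.0.0/16 (74.31.0.0 - 74.31.255.255) does not contain 74.30.31.117
  74.94.0.0/15 (74.94.0.0 - 74.95.255.255) does not contain 74.30.31.117
Longest matching prefix is /14 -> next hop R17.

R17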